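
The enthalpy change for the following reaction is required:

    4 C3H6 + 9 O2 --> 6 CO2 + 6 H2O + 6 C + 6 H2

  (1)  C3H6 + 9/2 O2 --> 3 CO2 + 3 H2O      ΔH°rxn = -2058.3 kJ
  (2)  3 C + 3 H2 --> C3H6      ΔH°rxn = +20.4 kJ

(1) × 2 (×2 to match 6 CO2 in the target): (2)·(-2058.3) = -4116.6 kJ
(2) reversed and × 2 (reverse to put C on the product side; ×2 to match 6 C in the target): (-2)·(+20.4) = -40.8 kJ
Since enthalpy is a state function, ΔH°rxn = (2)·(-2058.3) + (-2)·(+20.4) = -4157.4 kJ

ΔH°rxn = -4157.4 kJ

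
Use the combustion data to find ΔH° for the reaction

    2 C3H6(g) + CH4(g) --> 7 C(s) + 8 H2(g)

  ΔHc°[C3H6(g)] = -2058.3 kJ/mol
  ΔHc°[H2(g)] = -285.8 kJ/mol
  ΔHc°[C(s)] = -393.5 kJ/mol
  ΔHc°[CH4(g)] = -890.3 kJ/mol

ΔH° = 34.0 kJ/mol

With combustion enthalpies, reactants minus products:
= [2·(-2058.3) + 1·(-890.3)] − [7·(-393.5) + 8·(-285.8)]
= 34.0 kJ/mol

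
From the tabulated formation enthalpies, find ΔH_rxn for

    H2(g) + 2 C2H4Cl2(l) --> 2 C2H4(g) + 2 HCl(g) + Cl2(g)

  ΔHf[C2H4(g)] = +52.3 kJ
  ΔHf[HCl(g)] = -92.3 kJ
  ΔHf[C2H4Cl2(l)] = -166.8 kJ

Products: 2·(+52.3) + 2·(-92.3) + 1·(+0.0) = -80.0
Reactants: 1·(+0.0) + 2·(-166.8) = -333.6
ΔH_rxn = (-80.0) − (-333.6) = 253.6 kJ

ΔH_rxn = 253.6 kJ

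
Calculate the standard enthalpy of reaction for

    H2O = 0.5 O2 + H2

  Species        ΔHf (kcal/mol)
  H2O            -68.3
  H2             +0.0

Products: 1/2·(+0.0) + 1·(+0.0) = +0.0
Reactants: 1·(-68.3) = -68.3
ΔH° = (+0.0) − (-68.3) = 68.3 kcal/mol

ΔH° = 68.3 kcal/mol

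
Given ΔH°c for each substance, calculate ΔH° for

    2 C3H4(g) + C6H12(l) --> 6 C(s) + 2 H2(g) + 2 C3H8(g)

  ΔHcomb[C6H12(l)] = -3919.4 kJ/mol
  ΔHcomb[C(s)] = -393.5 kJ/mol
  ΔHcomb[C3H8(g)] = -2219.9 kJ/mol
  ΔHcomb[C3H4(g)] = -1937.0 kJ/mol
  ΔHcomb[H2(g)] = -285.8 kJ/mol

Using ΔH = Σ nΔHc°(reactants) − Σ nΔHc°(products):
= [2·(-1937.0) + 1·(-3919.4)] − [6·(-393.5) + 2·(-285.8) + 2·(-2219.9)]
= -421.0 kJ/mol

ΔH° = -421.0 kJ/mol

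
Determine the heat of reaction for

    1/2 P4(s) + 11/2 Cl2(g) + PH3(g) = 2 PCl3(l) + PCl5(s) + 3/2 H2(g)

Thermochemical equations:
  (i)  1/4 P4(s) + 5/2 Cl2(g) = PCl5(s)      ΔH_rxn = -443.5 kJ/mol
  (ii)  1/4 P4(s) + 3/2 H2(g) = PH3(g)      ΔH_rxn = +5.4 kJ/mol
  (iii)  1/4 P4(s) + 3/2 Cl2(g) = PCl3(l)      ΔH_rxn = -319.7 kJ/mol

ΔH_rxn = -1088.3 kJ/mol

(i) as written (PCl5(s) already on the product side): -443.5 kJ/mol
(ii) reversed (reverse to put PH3(g) on the reactant side): -5.4 kJ/mol
(iii) × 2 (scale by 2 for the 2 PCl3(l)): (2)·(-319.7) = -639.4 kJ/mol
By Hess's law, ΔH_rxn = (-443.5) + (-5.4) + (-639.4) = -1088.3 kJ/mol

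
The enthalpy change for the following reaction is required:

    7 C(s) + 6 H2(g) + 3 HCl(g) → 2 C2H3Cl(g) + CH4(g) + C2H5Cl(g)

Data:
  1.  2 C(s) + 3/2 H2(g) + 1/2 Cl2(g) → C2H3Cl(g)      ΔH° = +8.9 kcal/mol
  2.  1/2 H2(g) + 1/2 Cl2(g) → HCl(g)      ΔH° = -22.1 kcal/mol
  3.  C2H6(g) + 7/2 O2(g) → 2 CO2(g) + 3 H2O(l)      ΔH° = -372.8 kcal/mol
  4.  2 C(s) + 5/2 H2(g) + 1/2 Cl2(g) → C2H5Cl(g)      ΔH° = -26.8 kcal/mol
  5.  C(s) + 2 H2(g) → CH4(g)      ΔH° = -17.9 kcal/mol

eq. 1 × 2: (2)·(+8.9) = +17.8 kcal/mol
eq. 2 reversed and × 3: (-3)·(-22.1) = +66.3 kcal/mol
eq. 3: not needed.
eq. 4 as written: -26.8 kcal/mol
eq. 5 as written: -17.9 kcal/mol
Since enthalpy is a state function, ΔH° = (+17.8) + (+66.3) + (-26.8) + (-17.9) = 39.4 kcal/mol

ΔH° = 39.4 kcal/mol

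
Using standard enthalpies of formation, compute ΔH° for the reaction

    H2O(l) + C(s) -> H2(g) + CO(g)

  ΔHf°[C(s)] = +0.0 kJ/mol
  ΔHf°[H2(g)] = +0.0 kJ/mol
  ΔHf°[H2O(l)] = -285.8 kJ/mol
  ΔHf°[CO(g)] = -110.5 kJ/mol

ΔH° = 175.3 kJ/mol

ΔH°rxn = Σ nΔHf°(products) − Σ nΔHf°(reactants).
Products: 1·(+0.0) + 1·(-110.5) = -110.5
Reactants: 1·(-285.8) + 1·(+0.0) = -285.8
ΔH° = (-110.5) − (-285.8) = 175.3 kJ/mol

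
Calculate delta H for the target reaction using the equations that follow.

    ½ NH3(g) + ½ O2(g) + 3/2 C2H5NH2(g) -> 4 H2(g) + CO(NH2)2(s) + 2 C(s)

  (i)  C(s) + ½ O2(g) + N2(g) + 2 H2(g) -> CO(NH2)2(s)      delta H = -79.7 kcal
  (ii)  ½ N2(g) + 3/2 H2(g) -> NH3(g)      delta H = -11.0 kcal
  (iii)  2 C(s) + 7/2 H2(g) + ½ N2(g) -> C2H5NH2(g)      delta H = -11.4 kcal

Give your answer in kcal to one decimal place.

delta H = -57.1 kcal

(i) as written: -79.7 kcal
(ii) reversed and × 1/2: (-1/2)·(-11.0) = +5.5 kcal
(iii) reversed and × 3/2: (-3/2)·(-11.4) = +17.1 kcal
delta H = (-79.7) + (+5.5) + (+17.1) = -57.1 kcal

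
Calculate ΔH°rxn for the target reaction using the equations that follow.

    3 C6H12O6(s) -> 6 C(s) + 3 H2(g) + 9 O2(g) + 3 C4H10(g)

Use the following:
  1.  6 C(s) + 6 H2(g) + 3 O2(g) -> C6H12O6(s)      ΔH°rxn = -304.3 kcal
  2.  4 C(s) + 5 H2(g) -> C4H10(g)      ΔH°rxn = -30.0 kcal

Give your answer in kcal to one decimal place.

eq. 1 reversed and × 3 (C6H12O6(s) must end up as a reactant; scale by 3 for the 3 C6H12O6(s)): (-3)·(-304.3) = +912.9 kcal
eq. 2 × 3 (scale by 3 for the 3 C4H10(g)): (3)·(-30.0) = -90.0 kcal
Summing the manipulated equations, ΔH°rxn = (+912.9) + (-90.0) = 822.9 kcal

ΔH°rxn = 822.9 kcal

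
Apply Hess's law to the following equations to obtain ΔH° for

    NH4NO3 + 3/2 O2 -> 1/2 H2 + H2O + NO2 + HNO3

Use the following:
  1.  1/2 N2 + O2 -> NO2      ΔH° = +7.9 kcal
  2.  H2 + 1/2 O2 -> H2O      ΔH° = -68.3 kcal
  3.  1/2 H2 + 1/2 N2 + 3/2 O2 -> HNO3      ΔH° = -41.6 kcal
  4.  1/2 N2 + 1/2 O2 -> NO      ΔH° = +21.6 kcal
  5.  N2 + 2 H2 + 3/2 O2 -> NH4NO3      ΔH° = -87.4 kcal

ΔH° = -14.6 kcal

eq. 1 as written (NO2 already on the product side): +7.9 kcal
eq. 2 as written (H2O already on the product side): -68.3 kcal
eq. 3 as written (HNO3 already on the product side): -41.6 kcal
eq. 4: not needed (NO appears nowhere else).
eq. 5 reversed (NH4NO3 must end up as a reactant): +87.4 kcal
Combining the equations, ΔH° = (+7.9) + (-68.3) + (-41.6) + (+87.4) = -14.6 kcal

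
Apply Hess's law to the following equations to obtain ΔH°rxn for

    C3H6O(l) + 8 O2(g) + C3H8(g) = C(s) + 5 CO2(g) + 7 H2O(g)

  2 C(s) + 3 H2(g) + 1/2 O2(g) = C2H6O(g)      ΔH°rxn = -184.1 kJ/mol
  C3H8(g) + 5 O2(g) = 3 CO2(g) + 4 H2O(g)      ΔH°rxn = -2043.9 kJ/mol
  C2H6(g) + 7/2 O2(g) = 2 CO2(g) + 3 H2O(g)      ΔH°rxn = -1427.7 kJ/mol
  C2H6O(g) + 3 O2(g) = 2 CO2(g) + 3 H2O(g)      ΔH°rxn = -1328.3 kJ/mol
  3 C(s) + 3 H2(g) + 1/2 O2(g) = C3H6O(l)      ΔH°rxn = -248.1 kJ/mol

equation 1 as written: -184.1 kJ/mol
equation 2 as written: -2043.9 kJ/mol
equation 3: not needed.
equation 4 as written: -1328.3 kJ/mol
equation 5 reversed: +248.1 kJ/mol
Summing the manipulated equations, ΔH°rxn = (1)·(-184.1) + (1)·(-2043.9) + (1)·(-1328.3) + (-1)·(-248.1) = -3308.2 kJ/mol

ΔH°rxn = -3308.2 kJ/mol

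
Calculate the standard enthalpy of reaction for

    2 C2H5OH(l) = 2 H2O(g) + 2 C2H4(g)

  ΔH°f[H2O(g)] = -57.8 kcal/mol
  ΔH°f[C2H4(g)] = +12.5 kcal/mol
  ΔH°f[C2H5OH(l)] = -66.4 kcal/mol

ΔH°rxn = Σ nΔHf°(products) − Σ nΔHf°(reactants).
Products: 2·(-57.8) + 2·(+12.5) = -90.6
Reactants: 2·(-66.4) = -132.8
ΔH_rxn = (-90.6) − (-132.8) = 42.2 kcal/mol

ΔH_rxn = 42.2 kcal/mol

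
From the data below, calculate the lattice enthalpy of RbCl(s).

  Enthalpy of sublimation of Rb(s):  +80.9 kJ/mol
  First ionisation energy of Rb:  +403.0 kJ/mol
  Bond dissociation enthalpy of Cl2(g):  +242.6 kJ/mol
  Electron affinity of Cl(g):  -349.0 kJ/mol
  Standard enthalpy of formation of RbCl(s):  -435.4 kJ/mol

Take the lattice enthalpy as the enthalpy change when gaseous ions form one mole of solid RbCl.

ΔHf° = 1·ΔHsub + 1·(ΣIE) + 1/2·D(Cl2) + 1·EA + U
-435.4 = 1·(+80.9) + 1·(+403.0) + 1/2·(+242.6) + 1·(-349.0) + U
U = -435.4 − (+256.2) = -691.6 kJ/mol

U = -691.6 kJ/mol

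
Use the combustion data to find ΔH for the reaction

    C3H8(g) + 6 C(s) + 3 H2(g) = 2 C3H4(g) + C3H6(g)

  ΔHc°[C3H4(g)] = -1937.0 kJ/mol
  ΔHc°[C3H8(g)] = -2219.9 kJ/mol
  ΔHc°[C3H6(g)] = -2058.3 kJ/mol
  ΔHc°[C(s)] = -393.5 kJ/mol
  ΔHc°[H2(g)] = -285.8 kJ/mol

ΔH = 494.0 kJ/mol

Using ΔH = Σ nΔHc°(reactants) − Σ nΔHc°(products):
= [1·(-2219.9) + 6·(-393.5) + 3·(-285.8)] − [2·(-1937.0) + 1·(-2058.3)]
= 494.0 kJ/mol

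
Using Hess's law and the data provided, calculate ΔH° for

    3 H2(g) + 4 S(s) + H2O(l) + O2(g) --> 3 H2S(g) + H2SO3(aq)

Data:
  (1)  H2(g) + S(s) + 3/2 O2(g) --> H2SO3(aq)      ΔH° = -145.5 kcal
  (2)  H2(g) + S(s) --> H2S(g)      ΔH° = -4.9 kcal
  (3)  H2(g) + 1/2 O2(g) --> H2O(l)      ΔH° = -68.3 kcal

ΔH° = -91.9 kcal

(1) as written (H2SO3(aq) already on the product side): -145.5 kcal
(2) × 3 (×3 to match 3 H2S(g) in the target): (3)·(-4.9) = -14.7 kcal
(3) reversed (reverse to put H2O(l) on the reactant side): +68.3 kcal
ΔH° = (1)·(-145.5) + (3)·(-4.9) + (-1)·(-68.3) = -91.9 kcal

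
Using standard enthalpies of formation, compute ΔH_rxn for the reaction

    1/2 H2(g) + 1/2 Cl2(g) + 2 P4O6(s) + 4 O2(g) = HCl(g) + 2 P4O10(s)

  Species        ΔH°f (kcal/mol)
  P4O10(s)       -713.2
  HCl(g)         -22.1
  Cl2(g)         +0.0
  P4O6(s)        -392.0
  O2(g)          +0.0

ΔH°rxn = Σ nΔHf°(products) − Σ nΔHf°(reactants).
Products: 1·(-22.1) + 2·(-713.2) = -1448.5
Reactants: 1/2·(+0.0) + 1/2·(+0.0) + 2·(-392.0) + 4·(+0.0) = -784.0
ΔH_rxn = (-1448.5) − (-784.0) = -664.5 kcal/mol

ΔH_rxn = -664.5 kcal/mol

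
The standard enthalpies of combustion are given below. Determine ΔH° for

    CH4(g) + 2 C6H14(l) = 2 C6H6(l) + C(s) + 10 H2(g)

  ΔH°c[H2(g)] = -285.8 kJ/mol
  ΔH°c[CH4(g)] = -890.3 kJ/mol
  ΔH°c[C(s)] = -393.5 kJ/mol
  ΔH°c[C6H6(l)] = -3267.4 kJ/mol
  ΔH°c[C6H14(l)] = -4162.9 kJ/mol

ΔH° = 570.2 kJ/mol

With combustion enthalpies, reactants minus products:
= [1·(-890.3) + 2·(-4162.9)] − [2·(-3267.4) + 1·(-393.5) + 10·(-285.8)]
= 570.2 kJ/mol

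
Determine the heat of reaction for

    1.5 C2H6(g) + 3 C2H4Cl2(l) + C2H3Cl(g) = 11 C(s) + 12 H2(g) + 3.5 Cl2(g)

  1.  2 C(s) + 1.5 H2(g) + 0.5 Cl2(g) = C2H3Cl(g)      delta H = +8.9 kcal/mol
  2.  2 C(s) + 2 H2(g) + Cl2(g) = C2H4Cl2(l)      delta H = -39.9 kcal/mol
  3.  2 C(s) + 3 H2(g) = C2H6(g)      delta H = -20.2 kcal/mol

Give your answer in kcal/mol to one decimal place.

delta H = 141.1 kcal/mol

eq. 1 reversed (C2H3Cl(g) must end up as a reactant): -8.9 kcal/mol
eq. 2 reversed and × 3 (reverse to put C2H4Cl2(l) on the reactant side; ×3 to match 3 C2H4Cl2(l) in the target): (-3)·(-39.9) = +119.7 kcal/mol
eq. 3 reversed and × 3/2 (reverse to put C2H6(g) on the reactant side; scale by 3/2 for the 3/2 C2H6(g)): (-3/2)·(-20.2) = +30.3 kcal/mol
delta H = (-1)·(+8.9) + (-3)·(-39.9) + (-3/2)·(-20.2) = 141.1 kcal/mol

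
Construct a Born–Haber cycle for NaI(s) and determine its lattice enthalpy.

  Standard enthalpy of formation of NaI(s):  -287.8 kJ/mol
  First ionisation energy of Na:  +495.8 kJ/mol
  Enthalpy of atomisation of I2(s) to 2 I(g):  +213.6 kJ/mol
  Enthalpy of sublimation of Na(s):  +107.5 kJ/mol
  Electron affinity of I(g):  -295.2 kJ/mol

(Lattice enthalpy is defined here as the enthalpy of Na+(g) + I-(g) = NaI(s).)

ΔHf° = 1·ΔHsub + 1·(ΣIE) + 1/2·D(I2) + 1·EA + U
-287.8 = 1·(+107.5) + 1·(+495.8) + 1/2·(+213.6) + 1·(-295.2) + U
U = -287.8 − (+414.9) = -702.7 kJ/mol

U = -702.7 kJ/mol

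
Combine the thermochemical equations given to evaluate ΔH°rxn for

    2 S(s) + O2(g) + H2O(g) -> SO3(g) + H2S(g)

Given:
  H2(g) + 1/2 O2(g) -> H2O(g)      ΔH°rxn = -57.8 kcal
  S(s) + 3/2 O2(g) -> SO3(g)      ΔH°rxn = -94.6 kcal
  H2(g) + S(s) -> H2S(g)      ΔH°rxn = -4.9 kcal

ΔH°rxn = -41.7 kcal

equation 1 reversed (H2O(g) must end up as a reactant): +57.8 kcal
equation 2 as written (SO3(g) already on the product side): -94.6 kcal
equation 3 as written (H2S(g) already on the product side): -4.9 kcal
ΔH°rxn = (+57.8) + (-94.6) + (-4.9) = -41.7 kcal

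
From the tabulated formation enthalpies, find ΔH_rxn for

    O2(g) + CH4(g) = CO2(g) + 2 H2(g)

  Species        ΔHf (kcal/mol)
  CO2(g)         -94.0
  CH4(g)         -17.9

ΔH_rxn = -76.1 kcal/mol

ΔH°rxn = Σ nΔHf°(products) − Σ nΔHf°(reactants).
Products: 1·(-94.0) + 2·(+0.0) = -94.0
Reactants: 1·(+0.0) + 1·(-17.9) = -17.9
ΔH_rxn = (-94.0) − (-17.9) = -76.1 kcal/mol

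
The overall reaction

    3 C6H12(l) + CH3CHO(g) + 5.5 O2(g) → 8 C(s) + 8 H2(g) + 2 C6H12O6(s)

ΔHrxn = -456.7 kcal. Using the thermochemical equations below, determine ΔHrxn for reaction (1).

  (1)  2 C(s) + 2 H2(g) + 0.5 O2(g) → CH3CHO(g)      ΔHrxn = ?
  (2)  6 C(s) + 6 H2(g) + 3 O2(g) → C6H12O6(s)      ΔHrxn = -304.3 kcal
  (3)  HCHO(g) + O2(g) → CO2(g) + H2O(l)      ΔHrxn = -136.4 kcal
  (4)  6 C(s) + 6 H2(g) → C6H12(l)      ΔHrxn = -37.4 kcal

ΔHrxn = -39.7 kcal

(1) reversed: contributes −x
(2) × 2: (2)·(-304.3) = -608.6 kcal
(3): not needed.
(4) reversed and × 3: (-3)·(-37.4) = +112.2 kcal
-456.7 = (-608.6) + (+112.2) − x
x = (-456.7 − (-496.4)) / (-1) = -39.7 kcal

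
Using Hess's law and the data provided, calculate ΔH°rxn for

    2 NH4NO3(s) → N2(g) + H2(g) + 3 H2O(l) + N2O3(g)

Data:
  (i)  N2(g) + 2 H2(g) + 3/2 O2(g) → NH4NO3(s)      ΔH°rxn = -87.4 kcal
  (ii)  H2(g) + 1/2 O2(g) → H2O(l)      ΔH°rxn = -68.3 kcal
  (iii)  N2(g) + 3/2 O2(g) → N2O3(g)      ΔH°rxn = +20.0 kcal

ΔH°rxn = -10.1 kcal

(i) reversed and × 2 (NH4NO3(s) must end up as a reactant; ×2 to match 2 NH4NO3(s) in the target): (-2)·(-87.4) = +174.8 kcal
(ii) × 3 (×3 to match 3 H2O(l) in the target): (3)·(-68.3) = -204.9 kcal
(iii) as written (N2O3(g) already on the product side): +20.0 kcal
Combining the equations, ΔH°rxn = (+174.8) + (-204.9) + (+20.0) = -10.1 kcal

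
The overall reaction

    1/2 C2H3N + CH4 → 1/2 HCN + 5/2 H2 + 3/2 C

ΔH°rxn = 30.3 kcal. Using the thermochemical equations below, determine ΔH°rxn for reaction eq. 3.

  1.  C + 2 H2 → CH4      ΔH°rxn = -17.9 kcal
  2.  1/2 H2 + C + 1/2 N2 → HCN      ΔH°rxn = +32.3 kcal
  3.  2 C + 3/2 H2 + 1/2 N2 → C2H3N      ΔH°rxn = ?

eq. 1 reversed: +17.9 kcal
eq. 2 × 1/2: (1/2)·(+32.3) = +16.15 kcal
eq. 3 reversed and × 1/2: contributes −1/2·x
+30.3 = (+17.9) + (+16.15) − 1/2·x
x = (+30.3 − (+34.05)) / (-1/2) = 7.5 kcal

ΔH°rxn = 7.5 kcal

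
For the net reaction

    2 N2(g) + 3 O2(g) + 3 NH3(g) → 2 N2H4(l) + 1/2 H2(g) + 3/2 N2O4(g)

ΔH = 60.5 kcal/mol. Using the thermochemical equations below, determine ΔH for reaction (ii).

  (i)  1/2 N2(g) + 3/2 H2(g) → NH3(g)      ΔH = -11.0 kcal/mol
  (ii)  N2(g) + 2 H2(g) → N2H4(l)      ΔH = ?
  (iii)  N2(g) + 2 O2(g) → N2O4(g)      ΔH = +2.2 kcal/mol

ΔH = 12.1 kcal/mol

(i) reversed and × 3: (-3)·(-11.0) = +33.0 kcal/mol
(ii) × 2: contributes 2·x
(iii) × 3/2: (3/2)·(+2.2) = +3.3 kcal/mol
+60.5 = (+33.0) + (+3.3) + 2·x
x = (+60.5 − (+36.3)) / (2) = 12.1 kcal/mol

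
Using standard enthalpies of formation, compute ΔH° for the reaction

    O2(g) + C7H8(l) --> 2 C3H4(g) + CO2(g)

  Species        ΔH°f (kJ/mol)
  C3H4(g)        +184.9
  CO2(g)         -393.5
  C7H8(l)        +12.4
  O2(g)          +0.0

ΔH°rxn = Σ nΔHf°(products) − Σ nΔHf°(reactants).
Products: 2·(+184.9) + 1·(-393.5) = -23.7
Reactants: 1·(+0.0) + 1·(+12.4) = +12.4
ΔH° = (-23.7) − (+12.4) = -36.1 kJ/mol

ΔH° = -36.1 kJ/mol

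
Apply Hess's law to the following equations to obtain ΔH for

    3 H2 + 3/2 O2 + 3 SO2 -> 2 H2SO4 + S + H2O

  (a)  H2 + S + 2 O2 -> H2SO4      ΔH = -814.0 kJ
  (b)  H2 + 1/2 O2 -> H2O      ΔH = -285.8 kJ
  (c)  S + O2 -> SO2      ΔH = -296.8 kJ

(a) × 2 (scale by 2 for the 2 H2SO4): (2)·(-814.0) = -1628.0 kJ
(b) as written (H2O already on the product side): -285.8 kJ
(c) reversed and × 3 (SO2 must end up as a reactant; scale by 3 for the 3 SO2): (-3)·(-296.8) = +890.4 kJ
ΔH = (-1628.0) + (-285.8) + (+890.4) = -1023.4 kJ

ΔH = -1023.4 kJ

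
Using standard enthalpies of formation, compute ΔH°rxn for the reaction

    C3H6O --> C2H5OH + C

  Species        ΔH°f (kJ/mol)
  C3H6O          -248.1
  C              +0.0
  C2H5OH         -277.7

ΔH°rxn = -29.6 kJ/mol

ΔH°rxn = Σ nΔHf°(products) − Σ nΔHf°(reactants).
Products: 1·(-277.7) + 1·(+0.0) = -277.7
Reactants: 1·(-248.1) = -248.1
ΔH°rxn = (-277.7) − (-248.1) = -29.6 kJ/mol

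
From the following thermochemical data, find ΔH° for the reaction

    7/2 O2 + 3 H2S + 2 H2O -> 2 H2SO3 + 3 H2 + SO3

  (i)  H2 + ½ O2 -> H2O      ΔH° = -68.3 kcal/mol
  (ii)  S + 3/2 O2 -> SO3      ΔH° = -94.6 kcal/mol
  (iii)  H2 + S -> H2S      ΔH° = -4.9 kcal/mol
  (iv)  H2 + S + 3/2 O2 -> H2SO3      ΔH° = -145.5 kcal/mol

(i) reversed and × 2 (reverse to put H2O on the reactant side; ×2 to match 2 H2O in the target): (-2)·(-68.3) = +136.6 kcal/mol
(ii) as written (SO3 already on the product side): -94.6 kcal/mol
(iii) reversed and × 3 (reverse to put H2S on the reactant side; scale by 3 for the 3 H2S): (-3)·(-4.9) = +14.7 kcal/mol
(iv) × 2 (×2 to match 2 H2SO3 in the target): (2)·(-145.5) = -291.0 kcal/mol
Since enthalpy is a state function, ΔH° = (+136.6) + (-94.6) + (+14.7) + (-291.0) = -234.3 kcal/mol

ΔH° = -234.3 kcal/mol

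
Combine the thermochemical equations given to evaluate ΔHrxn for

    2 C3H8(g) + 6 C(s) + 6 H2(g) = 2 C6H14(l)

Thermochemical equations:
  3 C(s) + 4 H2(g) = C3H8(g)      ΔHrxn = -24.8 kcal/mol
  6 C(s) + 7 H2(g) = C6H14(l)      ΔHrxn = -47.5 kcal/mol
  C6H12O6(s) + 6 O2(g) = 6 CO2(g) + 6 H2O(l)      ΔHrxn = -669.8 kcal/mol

equation 1 reversed and × 2 (reverse to put C3H8(g) on the reactant side; ×2 to match 2 C3H8(g) in the target): (-2)·(-24.8) = +49.6 kcal/mol
equation 2 × 2 (×2 to match 2 C6H14(l) in the target): (2)·(-47.5) = -95.0 kcal/mol
equation 3: not needed (H2O(l) appears nowhere else).
ΔHrxn = (+49.6) + (-95.0) = -45.4 kcal/mol

ΔHrxn = -45.4 kcal/mol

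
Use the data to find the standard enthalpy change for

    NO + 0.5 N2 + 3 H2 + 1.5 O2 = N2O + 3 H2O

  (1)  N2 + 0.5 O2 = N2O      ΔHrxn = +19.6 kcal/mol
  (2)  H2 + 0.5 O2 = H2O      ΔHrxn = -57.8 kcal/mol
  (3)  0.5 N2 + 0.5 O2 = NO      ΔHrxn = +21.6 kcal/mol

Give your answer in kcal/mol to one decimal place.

(1) as written (N2O already on the product side): +19.6 kcal/mol
(2) × 3 (scale by 3 for the 3 H2O): (3)·(-57.8) = -173.4 kcal/mol
(3) reversed (NO must end up as a reactant): -21.6 kcal/mol
Combining the equations, ΔHrxn = (+19.6) + (-173.4) + (-21.6) = -175.4 kcal/mol

ΔHrxn = -175.4 kcal/mol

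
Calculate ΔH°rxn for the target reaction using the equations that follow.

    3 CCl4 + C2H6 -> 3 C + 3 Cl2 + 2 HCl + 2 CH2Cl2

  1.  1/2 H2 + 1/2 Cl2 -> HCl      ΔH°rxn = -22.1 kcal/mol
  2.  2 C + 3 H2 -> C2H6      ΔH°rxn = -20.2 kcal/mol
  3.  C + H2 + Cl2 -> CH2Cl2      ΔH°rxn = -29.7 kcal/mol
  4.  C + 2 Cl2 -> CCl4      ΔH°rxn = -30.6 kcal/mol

ΔH°rxn = 8.4 kcal/mol

eq. 1 × 2 (scale by 2 for the 2 HCl): (2)·(-22.1) = -44.2 kcal/mol
eq. 2 reversed (C2H6 must end up as a reactant): +20.2 kcal/mol
eq. 3 × 2 (×2 to match 2 CH2Cl2 in the target): (2)·(-29.7) = -59.4 kcal/mol
eq. 4 reversed and × 3 (CCl4 must end up as a reactant; ×3 to match 3 CCl4 in the target): (-3)·(-30.6) = +91.8 kcal/mol
By Hess's law, ΔH°rxn = (2)·(-22.1) + (-1)·(-20.2) + (2)·(-29.7) + (-3)·(-30.6) = 8.4 kcal/mol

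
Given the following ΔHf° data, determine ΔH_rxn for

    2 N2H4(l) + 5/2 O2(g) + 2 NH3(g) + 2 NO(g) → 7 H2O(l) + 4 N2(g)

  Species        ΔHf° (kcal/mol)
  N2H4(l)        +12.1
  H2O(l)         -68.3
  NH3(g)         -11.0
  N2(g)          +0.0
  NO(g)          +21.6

ΔH_rxn = -523.5 kcal/mol

Products: 7·(-68.3) + 4·(+0.0) = -478.1
Reactants: 2·(+12.1) + 5/2·(+0.0) + 2·(-11.0) + 2·(+21.6) = +45.4
ΔH_rxn = (-478.1) − (+45.4) = -523.5 kcal/mol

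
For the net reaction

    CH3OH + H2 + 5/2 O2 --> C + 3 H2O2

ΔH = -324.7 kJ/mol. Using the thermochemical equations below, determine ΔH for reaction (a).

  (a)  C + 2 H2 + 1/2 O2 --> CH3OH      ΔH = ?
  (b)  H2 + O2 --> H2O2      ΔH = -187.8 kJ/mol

(a) reversed (CH3OH must end up as a reactant): contributes −x
(b) × 3 (scale by 3 for the 3 H2O2): (3)·(-187.8) = -563.4 kJ/mol
-324.7 = (-563.4) − x
x = (-324.7 − (-563.4)) / (-1) = -238.7 kJ/mol

ΔH = -238.7 kJ/mol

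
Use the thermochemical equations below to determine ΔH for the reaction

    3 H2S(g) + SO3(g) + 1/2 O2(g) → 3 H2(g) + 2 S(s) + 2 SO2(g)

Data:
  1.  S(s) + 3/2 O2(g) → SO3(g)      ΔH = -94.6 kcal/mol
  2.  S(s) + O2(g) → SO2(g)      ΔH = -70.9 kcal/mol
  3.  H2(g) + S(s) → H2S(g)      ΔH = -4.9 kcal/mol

eq. 1 reversed (reverse to put SO3(g) on the reactant side): +94.6 kcal/mol
eq. 2 × 2 (scale by 2 for the 2 SO2(g)): (2)·(-70.9) = -141.8 kcal/mol
eq. 3 reversed and × 3 (reverse to put H2S(g) on the reactant side; scale by 3 for the 3 H2S(g)): (-3)·(-4.9) = +14.7 kcal/mol
Combining the equations, ΔH = (+94.6) + (-141.8) + (+14.7) = -32.5 kcal/mol

ΔH = -32.5 kcal/mol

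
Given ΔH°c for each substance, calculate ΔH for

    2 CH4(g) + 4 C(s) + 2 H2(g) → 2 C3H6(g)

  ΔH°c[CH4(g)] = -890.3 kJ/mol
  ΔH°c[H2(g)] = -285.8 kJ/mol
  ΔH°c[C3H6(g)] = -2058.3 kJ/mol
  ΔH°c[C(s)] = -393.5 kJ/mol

ΔH = 190.4 kJ/mol

With combustion enthalpies, reactants minus products:
= [2·(-890.3) + 4·(-393.5) + 2·(-285.8)] − [2·(-2058.3)]
= 190.4 kJ/mol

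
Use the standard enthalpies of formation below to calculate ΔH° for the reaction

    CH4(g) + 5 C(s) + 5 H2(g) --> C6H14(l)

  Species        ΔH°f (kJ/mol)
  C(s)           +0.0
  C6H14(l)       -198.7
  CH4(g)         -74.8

ΔH° = -123.9 kJ/mol

Products: 1·(-198.7) = -198.7
Reactants: 1·(-74.8) + 5·(+0.0) + 5·(+0.0) = -74.8
ΔH° = (-198.7) − (-74.8) = -123.9 kJ/mol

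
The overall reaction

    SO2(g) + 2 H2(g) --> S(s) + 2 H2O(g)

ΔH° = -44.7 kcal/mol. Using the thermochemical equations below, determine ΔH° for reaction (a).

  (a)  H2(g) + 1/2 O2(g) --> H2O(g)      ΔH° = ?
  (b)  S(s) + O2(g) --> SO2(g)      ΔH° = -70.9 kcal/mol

ΔH° = -57.8 kcal/mol

(a) × 2 (×2 to match 2 H2O(g) in the target): contributes 2·x
(b) reversed (reverse to put SO2(g) on the reactant side): +70.9 kcal/mol
-44.7 = (+70.9) + 2·x
x = (-44.7 − (+70.9)) / (2) = -57.8 kcal/mol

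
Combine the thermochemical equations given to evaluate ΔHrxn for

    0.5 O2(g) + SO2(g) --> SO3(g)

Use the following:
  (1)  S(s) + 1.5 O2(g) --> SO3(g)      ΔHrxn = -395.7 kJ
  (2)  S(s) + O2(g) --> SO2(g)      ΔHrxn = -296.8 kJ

ΔHrxn = -98.9 kJ

(1) as written: -395.7 kJ
(2) reversed: +296.8 kJ
Since enthalpy is a state function, ΔHrxn = (1)·(-395.7) + (-1)·(-296.8) = -98.9 kJ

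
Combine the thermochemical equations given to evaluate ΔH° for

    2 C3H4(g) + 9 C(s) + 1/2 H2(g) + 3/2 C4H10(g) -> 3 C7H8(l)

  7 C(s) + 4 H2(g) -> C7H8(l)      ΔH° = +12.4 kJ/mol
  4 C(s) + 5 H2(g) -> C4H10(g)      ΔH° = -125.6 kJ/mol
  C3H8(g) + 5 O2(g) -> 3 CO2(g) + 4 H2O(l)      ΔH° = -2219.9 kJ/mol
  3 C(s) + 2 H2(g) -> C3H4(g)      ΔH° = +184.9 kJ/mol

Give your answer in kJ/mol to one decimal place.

equation 1 × 3: (3)·(+12.4) = +37.2 kJ/mol
equation 2 reversed and × 3/2: (-3/2)·(-125.6) = +188.4 kJ/mol
equation 3: not needed.
equation 4 reversed and × 2: (-2)·(+184.9) = -369.8 kJ/mol
Summing the manipulated equations, ΔH° = (3)·(+12.4) + (-3/2)·(-125.6) + (-2)·(+184.9) = -144.2 kJ/mol

ΔH° = -144.2 kJ/mol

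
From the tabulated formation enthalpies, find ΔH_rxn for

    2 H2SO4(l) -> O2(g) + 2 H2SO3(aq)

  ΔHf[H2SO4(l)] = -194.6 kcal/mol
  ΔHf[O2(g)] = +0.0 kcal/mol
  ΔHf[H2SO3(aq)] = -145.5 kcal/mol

ΔH_rxn = 98.2 kcal/mol

Products: 1·(+0.0) + 2·(-145.5) = -291.0
Reactants: 2·(-194.6) = -389.2
ΔH_rxn = (-291.0) − (-389.2) = 98.2 kcal/mol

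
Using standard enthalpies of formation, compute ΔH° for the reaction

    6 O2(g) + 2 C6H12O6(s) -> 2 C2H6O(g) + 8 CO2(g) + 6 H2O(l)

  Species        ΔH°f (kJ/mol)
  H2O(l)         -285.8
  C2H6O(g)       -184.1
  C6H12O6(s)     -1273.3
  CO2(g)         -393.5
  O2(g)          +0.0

ΔH° = -2684.4 kJ/mol

ΔH°rxn = Σ nΔHf°(products) − Σ nΔHf°(reactants).
Products: 2·(-184.1) + 8·(-393.5) + 6·(-285.8) = -5231.0
Reactants: 6·(+0.0) + 2·(-1273.3) = -2546.6
ΔH° = (-5231.0) − (-2546.6) = -2684.4 kJ/mol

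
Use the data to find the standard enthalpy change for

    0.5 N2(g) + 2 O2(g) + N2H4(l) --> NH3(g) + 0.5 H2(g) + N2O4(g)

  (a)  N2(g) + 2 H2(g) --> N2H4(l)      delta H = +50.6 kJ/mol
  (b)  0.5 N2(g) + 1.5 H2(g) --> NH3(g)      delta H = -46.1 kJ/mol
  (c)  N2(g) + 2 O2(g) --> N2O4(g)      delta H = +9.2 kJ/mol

(a) reversed (reverse to put N2H4(l) on the reactant side): -50.6 kJ/mol
(b) as written (NH3(g) already on the product side): -46.1 kJ/mol
(c) as written (N2O4(g) already on the product side): +9.2 kJ/mol
Summing the manipulated equations, delta H = (-50.6) + (-46.1) + (+9.2) = -87.5 kJ/mol

delta H = -87.5 kJ/mol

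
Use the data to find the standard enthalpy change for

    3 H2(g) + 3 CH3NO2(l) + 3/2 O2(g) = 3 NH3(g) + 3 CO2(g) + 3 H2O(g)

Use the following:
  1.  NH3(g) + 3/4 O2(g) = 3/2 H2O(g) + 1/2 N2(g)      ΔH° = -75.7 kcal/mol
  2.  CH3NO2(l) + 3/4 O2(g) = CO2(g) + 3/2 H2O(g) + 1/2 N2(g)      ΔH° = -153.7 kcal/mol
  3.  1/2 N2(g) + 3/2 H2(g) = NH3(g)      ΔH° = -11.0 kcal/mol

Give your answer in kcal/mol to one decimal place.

ΔH° = -407.4 kcal/mol

eq. 1 reversed: +75.7 kcal/mol
eq. 2 × 3 (×3 to match 3 CH3NO2(l) in the target): (3)·(-153.7) = -461.1 kcal/mol
eq. 3 × 2 (scale by 2 for the 3 H2(g)): (2)·(-11.0) = -22.0 kcal/mol
By Hess's law, ΔH° = (+75.7) + (-461.1) + (-22.0) = -407.4 kcal/mol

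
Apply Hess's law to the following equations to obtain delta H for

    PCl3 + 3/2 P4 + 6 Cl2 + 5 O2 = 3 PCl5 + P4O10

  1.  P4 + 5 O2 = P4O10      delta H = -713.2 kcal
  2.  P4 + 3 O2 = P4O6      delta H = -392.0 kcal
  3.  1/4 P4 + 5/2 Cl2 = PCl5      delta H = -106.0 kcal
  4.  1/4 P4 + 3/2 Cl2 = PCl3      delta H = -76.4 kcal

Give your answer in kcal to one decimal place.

eq. 1 as written: -713.2 kcal
eq. 2: not needed.
eq. 3 × 3: (3)·(-106.0) = -318.0 kcal
eq. 4 reversed: +76.4 kcal
Summing the manipulated equations, delta H = (-713.2) + (-318.0) + (+76.4) = -954.8 kcal

delta H = -954.8 kcal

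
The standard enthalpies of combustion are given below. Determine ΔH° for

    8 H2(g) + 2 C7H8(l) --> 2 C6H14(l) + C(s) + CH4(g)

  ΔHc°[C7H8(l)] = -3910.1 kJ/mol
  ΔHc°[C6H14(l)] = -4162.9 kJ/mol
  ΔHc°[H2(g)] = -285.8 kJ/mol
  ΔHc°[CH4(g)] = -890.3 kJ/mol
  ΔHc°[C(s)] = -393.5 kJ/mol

ΔH° = -497.0 kJ/mol

Using ΔH = Σ nΔHc°(reactants) − Σ nΔHc°(products):
= [8·(-285.8) + 2·(-3910.1)] − [2·(-4162.9) + 1·(-393.5) + 1·(-890.3)]
= -497.0 kJ/mol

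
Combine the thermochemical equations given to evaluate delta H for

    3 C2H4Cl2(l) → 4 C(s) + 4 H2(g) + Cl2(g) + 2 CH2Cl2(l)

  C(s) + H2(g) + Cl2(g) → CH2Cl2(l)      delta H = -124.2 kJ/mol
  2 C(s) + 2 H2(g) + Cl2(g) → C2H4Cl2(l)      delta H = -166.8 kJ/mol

equation 1 × 2 (scale by 2 for the 2 CH2Cl2(l)): (2)·(-124.2) = -248.4 kJ/mol
equation 2 reversed and × 3 (C2H4Cl2(l) must end up as a reactant; ×3 to match 3 C2H4Cl2(l) in the target): (-3)·(-166.8) = +500.4 kJ/mol
delta H = (2)·(-124.2) + (-3)·(-166.8) = 252.0 kJ/mol

delta H = 252.0 kJ/mol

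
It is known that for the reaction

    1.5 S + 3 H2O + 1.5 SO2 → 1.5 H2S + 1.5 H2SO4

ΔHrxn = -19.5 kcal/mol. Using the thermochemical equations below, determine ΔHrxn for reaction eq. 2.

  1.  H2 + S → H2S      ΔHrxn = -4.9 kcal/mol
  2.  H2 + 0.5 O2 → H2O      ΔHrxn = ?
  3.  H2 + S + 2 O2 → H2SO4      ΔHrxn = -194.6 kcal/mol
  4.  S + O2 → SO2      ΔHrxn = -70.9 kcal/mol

eq. 1 × 3/2 (scale by 3/2 for the 3/2 H2S): (3/2)·(-4.9) = -7.35 kcal/mol
eq. 2 reversed and × 3 (H2O must end up as a reactant; ×3 to match 3 H2O in the target): contributes −3·x
eq. 3 × 3/2 (scale by 3/2 for the 3/2 H2SO4): (3/2)·(-194.6) = -291.9 kcal/mol
eq. 4 reversed and × 3/2 (SO2 must end up as a reactant; scale by 3/2 for the 3/2 SO2): (-3/2)·(-70.9) = +106.35 kcal/mol
-19.5 = (-7.35) + (-291.9) + (+106.35) − 3·x
x = (-19.5 − (-192.9)) / (-3) = -57.8 kcal/mol

ΔHrxn = -57.8 kcal/mol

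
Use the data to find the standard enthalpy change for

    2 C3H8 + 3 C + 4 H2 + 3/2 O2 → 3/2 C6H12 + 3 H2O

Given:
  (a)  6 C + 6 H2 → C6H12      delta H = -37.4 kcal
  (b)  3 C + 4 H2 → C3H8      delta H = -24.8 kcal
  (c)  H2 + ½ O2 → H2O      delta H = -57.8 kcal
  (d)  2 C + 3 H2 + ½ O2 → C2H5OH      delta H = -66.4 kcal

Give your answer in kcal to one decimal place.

(a) × 3/2: (3/2)·(-37.4) = -56.1 kcal
(b) reversed and × 2: (-2)·(-24.8) = +49.6 kcal
(c) × 3: (3)·(-57.8) = -173.4 kcal
(d): not needed.
By Hess's law, delta H = (-56.1) + (+49.6) + (-173.4) = -179.9 kcal

delta H = -179.9 kcal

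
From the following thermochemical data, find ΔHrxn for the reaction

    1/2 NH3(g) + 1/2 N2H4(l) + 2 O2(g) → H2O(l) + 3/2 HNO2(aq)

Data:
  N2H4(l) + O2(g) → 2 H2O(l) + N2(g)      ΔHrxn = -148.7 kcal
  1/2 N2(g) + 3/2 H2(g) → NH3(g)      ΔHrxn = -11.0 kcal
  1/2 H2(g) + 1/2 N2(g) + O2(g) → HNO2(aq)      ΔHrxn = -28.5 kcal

ΔHrxn = -111.6 kcal

equation 1 × 1/2 (×1/2 to match 1/2 N2H4(l) in the target): (1/2)·(-148.7) = -74.35 kcal
equation 2 reversed and × 1/2 (NH3(g) must end up as a reactant; scale by 1/2 for the 1/2 NH3(g)): (-1/2)·(-11.0) = +5.5 kcal
equation 3 × 3/2 (×3/2 to match 3/2 HNO2(aq) in the target): (3/2)·(-28.5) = -42.75 kcal
Since enthalpy is a state function, ΔHrxn = (-74.35) + (+5.5) + (-42.75) = -111.6 kcal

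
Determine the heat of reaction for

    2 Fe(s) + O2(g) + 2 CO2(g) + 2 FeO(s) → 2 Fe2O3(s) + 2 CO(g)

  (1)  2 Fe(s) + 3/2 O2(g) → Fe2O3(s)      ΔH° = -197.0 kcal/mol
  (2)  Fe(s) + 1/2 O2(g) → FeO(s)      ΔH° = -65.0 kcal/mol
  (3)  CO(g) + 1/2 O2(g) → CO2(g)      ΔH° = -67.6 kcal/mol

ΔH° = -128.8 kcal/mol

(1) × 2 (×2 to match 2 Fe2O3(s) in the target): (2)·(-197.0) = -394.0 kcal/mol
(2) reversed and × 2 (FeO(s) must end up as a reactant; scale by 2 for the 2 FeO(s)): (-2)·(-65.0) = +130.0 kcal/mol
(3) reversed and × 2 (CO(g) must end up as a product; ×2 to match 2 CO(g) in the target): (-2)·(-67.6) = +135.2 kcal/mol
By Hess's law, ΔH° = (-394.0) + (+130.0) + (+135.2) = -128.8 kcal/mol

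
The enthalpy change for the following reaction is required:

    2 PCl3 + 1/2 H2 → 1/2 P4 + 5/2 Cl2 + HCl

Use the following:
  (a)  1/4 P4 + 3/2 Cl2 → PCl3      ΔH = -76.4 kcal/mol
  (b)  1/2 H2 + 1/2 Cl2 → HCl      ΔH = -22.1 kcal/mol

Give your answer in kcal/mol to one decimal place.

ΔH = 130.7 kcal/mol

(a) reversed and × 2: (-2)·(-76.4) = +152.8 kcal/mol
(b) as written: -22.1 kcal/mol
Combining the equations, ΔH = (-2)·(-76.4) + (1)·(-22.1) = 130.7 kcal/mol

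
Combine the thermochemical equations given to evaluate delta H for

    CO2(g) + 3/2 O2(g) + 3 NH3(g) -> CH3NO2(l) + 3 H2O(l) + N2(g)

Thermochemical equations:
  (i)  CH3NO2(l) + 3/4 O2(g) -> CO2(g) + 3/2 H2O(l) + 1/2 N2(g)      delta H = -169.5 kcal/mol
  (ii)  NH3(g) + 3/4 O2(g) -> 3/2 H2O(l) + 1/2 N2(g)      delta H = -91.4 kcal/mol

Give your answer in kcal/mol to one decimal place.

delta H = -104.7 kcal/mol

(i) reversed: +169.5 kcal/mol
(ii) × 3: (3)·(-91.4) = -274.2 kcal/mol
By Hess's law, delta H = (+169.5) + (-274.2) = -104.7 kcal/mol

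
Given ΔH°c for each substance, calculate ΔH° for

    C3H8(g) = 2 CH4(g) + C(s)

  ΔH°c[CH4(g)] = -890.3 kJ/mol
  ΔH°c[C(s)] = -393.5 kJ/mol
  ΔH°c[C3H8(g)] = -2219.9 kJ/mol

With combustion enthalpies, reactants minus products:
= [1·(-2219.9)] − [2·(-890.3) + 1·(-393.5)]
= -45.8 kJ/mol

ΔH° = -45.8 kJ/mol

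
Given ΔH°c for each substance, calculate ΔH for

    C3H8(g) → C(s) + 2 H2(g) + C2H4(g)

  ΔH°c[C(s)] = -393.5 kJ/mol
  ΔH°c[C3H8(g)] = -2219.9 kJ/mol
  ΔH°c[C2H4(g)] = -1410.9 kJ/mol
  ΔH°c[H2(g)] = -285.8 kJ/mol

ΔH = 156.1 kJ/mol

Using ΔH = Σ nΔHc°(reactants) − Σ nΔHc°(products):
= [1·(-2219.9)] − [1·(-393.5) + 2·(-285.8) + 1·(-1410.9)]
= 156.1 kJ/mol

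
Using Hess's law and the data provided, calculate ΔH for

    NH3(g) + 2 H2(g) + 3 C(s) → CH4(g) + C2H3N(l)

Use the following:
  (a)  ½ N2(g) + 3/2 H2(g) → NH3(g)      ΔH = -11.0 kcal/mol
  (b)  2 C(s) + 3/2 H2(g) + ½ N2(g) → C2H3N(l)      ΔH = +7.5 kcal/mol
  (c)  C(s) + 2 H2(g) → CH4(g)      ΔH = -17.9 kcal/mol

ΔH = 0.6 kcal/mol

(a) reversed (reverse to put NH3(g) on the reactant side): +11.0 kcal/mol
(b) as written (C2H3N(l) already on the product side): +7.5 kcal/mol
(c) as written (CH4(g) already on the product side): -17.9 kcal/mol
Summing the manipulated equations, ΔH = (-1)·(-11.0) + (1)·(+7.5) + (1)·(-17.9) = 0.6 kcal/mol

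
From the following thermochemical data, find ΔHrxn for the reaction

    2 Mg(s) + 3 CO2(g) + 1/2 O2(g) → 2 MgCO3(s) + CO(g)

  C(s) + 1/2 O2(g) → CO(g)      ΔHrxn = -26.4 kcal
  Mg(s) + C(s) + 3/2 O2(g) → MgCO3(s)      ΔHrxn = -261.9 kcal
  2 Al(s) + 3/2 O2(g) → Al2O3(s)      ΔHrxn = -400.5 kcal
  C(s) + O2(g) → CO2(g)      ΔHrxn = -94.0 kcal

equation 1 as written (CO(g) already on the product side): -26.4 kcal
equation 2 × 2 (scale by 2 for the 2 MgCO3(s)): (2)·(-261.9) = -523.8 kcal
equation 3: not needed (Al2O3(s) appears nowhere else).
equation 4 reversed and × 3 (reverse to put CO2(g) on the reactant side; scale by 3 for the 3 CO2(g)): (-3)·(-94.0) = +282.0 kcal
By Hess's law, ΔHrxn = (1)·(-26.4) + (2)·(-261.9) + (-3)·(-94.0) = -268.2 kcal

ΔHrxn = -268.2 kcal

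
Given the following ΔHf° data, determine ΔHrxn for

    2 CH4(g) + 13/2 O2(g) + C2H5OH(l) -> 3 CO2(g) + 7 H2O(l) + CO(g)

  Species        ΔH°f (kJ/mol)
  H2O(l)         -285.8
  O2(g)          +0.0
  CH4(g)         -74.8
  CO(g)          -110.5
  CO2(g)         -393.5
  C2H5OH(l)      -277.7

ΔHrxn = -2864.3 kJ/mol

Products: 3·(-393.5) + 7·(-285.8) + 1·(-110.5) = -3291.6
Reactants: 2·(-74.8) + 13/2·(+0.0) + 1·(-277.7) = -427.3
ΔHrxn = (-3291.6) − (-427.3) = -2864.3 kJ/mol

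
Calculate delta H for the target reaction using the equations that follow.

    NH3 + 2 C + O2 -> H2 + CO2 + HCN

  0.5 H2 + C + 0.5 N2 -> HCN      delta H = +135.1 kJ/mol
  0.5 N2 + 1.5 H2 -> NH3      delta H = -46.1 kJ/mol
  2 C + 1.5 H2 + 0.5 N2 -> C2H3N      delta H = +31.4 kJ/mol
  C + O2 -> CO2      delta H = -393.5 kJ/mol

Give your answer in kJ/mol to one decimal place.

delta H = -212.3 kJ/mol

equation 1 as written (HCN already on the product side): +135.1 kJ/mol
equation 2 reversed (NH3 must end up as a reactant): +46.1 kJ/mol
equation 3: not needed (C2H3N appears nowhere else).
equation 4 as written (CO2 already on the product side): -393.5 kJ/mol
Since enthalpy is a state function, delta H = (+135.1) + (+46.1) + (-393.5) = -212.3 kJ/mol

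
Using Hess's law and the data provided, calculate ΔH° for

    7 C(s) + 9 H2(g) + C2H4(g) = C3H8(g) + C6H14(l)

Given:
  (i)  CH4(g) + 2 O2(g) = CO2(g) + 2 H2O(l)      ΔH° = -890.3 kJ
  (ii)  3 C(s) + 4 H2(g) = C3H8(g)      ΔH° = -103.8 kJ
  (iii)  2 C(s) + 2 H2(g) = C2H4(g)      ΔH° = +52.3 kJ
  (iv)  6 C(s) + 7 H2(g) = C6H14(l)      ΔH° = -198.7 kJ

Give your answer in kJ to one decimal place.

(i): not needed.
(ii) as written: -103.8 kJ
(iii) reversed: -52.3 kJ
(iv) as written: -198.7 kJ
Since enthalpy is a state function, ΔH° = (1)·(-103.8) + (-1)·(+52.3) + (1)·(-198.7) = -354.8 kJ

ΔH° = -354.8 kJ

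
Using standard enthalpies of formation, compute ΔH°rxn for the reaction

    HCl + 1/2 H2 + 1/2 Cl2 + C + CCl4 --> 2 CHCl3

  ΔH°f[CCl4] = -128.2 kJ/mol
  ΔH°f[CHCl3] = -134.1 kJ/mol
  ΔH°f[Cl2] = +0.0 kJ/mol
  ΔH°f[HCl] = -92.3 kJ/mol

ΔH°rxn = Σ nΔHf°(products) − Σ nΔHf°(reactants).
Products: 2·(-134.1) = -268.2
Reactants: 1·(-92.3) + 1/2·(+0.0) + 1/2·(+0.0) + 1·(+0.0) + 1·(-128.2) = -220.5
ΔH°rxn = (-268.2) − (-220.5) = -47.7 kJ/mol

ΔH°rxn = -47.7 kJ/mol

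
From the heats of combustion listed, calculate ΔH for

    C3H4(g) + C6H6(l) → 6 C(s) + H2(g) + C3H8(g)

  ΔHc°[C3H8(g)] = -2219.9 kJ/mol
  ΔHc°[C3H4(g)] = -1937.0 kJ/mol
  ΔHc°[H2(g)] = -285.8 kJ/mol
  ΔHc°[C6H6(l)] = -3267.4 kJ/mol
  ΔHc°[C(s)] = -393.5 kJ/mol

Using ΔH = Σ nΔHc°(reactants) − Σ nΔHc°(products):
= [1·(-1937.0) + 1·(-3267.4)] − [6·(-393.5) + 1·(-285.8) + 1·(-2219.9)]
= -337.7 kJ/mol

ΔH = -337.7 kJ/mol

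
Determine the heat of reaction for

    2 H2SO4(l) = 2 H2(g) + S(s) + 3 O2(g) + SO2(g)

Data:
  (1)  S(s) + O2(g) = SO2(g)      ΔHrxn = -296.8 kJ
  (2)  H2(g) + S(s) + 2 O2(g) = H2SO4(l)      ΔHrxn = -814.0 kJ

(1) as written (SO2(g) already on the product side): -296.8 kJ
(2) reversed and × 2 (H2SO4(l) must end up as a reactant; scale by 2 for the 2 H2SO4(l)): (-2)·(-814.0) = +1628.0 kJ
Since enthalpy is a state function, ΔHrxn = (1)·(-296.8) + (-2)·(-814.0) = 1331.2 kJ

ΔHrxn = 1331.2 kJ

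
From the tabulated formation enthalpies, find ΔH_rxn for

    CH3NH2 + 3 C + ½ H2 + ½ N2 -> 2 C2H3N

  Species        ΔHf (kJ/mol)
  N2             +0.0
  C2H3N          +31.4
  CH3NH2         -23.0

Products: 2·(+31.4) = +62.8
Reactants: 1·(-23.0) + 3·(+0.0) + 1/2·(+0.0) + 1/2·(+0.0) = -23.0
ΔH_rxn = (+62.8) − (-23.0) = 85.8 kJ/mol

ΔH_rxn = 85.8 kJ/mol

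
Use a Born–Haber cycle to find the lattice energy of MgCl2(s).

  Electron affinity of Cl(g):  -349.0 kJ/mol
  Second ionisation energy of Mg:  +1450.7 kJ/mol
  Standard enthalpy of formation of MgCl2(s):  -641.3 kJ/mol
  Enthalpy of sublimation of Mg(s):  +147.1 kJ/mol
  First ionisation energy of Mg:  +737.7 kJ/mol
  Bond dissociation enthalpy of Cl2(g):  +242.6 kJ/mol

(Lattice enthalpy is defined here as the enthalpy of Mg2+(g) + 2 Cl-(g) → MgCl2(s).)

ΔHf° = 1·ΔHsub + 1·(ΣIE) + 1·D(Cl2) + 2·EA + U
-641.3 = 1·(+147.1) + 1·(+2188.4) + 1·(+242.6) + 2·(-349.0) + U
U = -641.3 − (+1880.1) = -2521.4 kJ/mol

U = -2521.4 kJ/mol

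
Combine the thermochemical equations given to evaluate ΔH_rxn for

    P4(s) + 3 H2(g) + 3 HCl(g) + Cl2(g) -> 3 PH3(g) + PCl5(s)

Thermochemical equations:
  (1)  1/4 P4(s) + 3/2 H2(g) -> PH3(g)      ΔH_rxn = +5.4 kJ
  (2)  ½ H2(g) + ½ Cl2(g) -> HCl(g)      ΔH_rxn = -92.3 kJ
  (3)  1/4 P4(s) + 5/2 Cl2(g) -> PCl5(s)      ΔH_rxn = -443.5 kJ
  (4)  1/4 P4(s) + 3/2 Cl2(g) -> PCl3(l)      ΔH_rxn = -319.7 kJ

(1) × 3 (scale by 3 for the 3 PH3(g)): (3)·(+5.4) = +16.2 kJ
(2) reversed and × 3 (reverse to put HCl(g) on the reactant side; scale by 3 for the 3 HCl(g)): (-3)·(-92.3) = +276.9 kJ
(3) as written (PCl5(s) already on the product side): -443.5 kJ
(4): not needed (PCl3(l) appears nowhere else).
ΔH_rxn = (3)·(+5.4) + (-3)·(-92.3) + (1)·(-443.5) = -150.4 kJ

ΔH_rxn = -150.4 kJ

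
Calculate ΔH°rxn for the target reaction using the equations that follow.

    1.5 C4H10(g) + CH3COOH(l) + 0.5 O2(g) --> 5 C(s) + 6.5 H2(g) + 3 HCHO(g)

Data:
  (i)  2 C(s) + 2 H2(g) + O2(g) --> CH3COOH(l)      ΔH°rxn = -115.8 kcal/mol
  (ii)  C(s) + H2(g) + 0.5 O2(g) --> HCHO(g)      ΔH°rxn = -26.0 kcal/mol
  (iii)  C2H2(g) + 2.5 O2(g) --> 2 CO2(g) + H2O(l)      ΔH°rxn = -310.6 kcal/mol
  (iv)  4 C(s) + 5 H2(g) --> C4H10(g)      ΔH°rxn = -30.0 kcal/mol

ΔH°rxn = 82.8 kcal/mol

(i) reversed (CH3COOH(l) must end up as a reactant): +115.8 kcal/mol
(ii) × 3 (×3 to match 3 HCHO(g) in the target): (3)·(-26.0) = -78.0 kcal/mol
(iii): not needed (CO2(g) appears nowhere else).
(iv) reversed and × 3/2 (C4H10(g) must end up as a reactant; scale by 3/2 for the 3/2 C4H10(g)): (-3/2)·(-30.0) = +45.0 kcal/mol
Combining the equations, ΔH°rxn = (-1)·(-115.8) + (3)·(-26.0) + (-3/2)·(-30.0) = 82.8 kcal/mol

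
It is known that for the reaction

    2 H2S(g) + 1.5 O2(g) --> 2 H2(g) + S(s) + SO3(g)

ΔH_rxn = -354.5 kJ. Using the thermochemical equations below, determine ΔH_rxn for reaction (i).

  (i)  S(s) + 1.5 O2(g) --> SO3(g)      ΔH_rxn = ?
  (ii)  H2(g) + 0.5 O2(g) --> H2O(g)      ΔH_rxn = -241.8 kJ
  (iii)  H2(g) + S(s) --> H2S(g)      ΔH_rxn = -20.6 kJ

(i) as written: contributes x
(ii): not needed.
(iii) reversed and × 2: (-2)·(-20.6) = +41.2 kJ
-354.5 = (+41.2) + x
x = (-354.5 − (+41.2)) / (1) = -395.7 kJ

ΔH_rxn = -395.7 kJ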